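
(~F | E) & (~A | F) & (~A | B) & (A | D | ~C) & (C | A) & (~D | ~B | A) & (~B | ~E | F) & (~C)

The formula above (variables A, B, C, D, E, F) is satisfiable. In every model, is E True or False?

Suppose E = 0.
The clause (~F) is unit, so F = 0.
The clause (~A) is unit, so A = 0.
The clause (C) is unit, so C = 1.
But (~C) is also a unit clause — contradiction.
So every satisfying assignment has E = True.

True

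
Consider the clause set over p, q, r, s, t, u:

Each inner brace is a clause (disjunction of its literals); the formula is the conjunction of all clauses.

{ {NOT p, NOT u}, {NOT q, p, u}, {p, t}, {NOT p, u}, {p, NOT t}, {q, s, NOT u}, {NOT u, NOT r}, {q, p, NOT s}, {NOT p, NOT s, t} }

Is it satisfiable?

No, unsatisfiable

Case p = false:
The clause (t) is unit, so t = true.
But (NOT t) is also a unit clause — contradiction.
Backtrack on p: now try p = true.
The clause (NOT u) is unit, so u = false.
But (u) is also a unit clause — contradiction.
Neither p = true nor p = false works.
No assignment satisfies every clause.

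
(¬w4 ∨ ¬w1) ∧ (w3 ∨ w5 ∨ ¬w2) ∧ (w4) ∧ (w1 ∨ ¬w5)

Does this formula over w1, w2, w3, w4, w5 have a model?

Unit clause (w4) forces w4 = True.
Unit clause (¬w1) forces w1 = False.
Unit clause (¬w5) forces w5 = False.
Branch on w3: set w3 = False.
Unit clause (¬w2) forces w2 = False.
Every clause now holds.
A satisfying assignment: w1=False; w2=False; w3=False; w4=True; w5=False.

Satisfiable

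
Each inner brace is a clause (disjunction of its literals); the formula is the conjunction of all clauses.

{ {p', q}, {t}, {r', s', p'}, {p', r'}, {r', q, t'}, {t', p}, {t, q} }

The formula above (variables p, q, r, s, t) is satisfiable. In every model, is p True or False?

True

Suppose p = 0.
Unit clause (t) forces t = 1.
But (t') is also a unit clause — contradiction.
So every satisfying assignment has p = True.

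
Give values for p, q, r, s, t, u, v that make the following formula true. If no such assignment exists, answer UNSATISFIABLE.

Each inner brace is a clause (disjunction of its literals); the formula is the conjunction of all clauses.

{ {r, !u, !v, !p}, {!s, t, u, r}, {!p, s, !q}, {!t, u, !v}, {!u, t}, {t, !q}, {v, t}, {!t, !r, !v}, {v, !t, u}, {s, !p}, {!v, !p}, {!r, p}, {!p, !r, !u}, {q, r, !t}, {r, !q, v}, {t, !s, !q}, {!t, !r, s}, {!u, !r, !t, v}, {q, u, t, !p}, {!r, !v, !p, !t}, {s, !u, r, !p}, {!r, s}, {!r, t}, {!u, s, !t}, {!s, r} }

p: false, q: false, r: false, s: false, t: false, u: false, v: true

Suppose u = false.
Suppose t = false.
Unit clause (!q) forces q = false.
Unit clause (v) forces v = true.
Unit clause (!p) forces p = false.
Unit clause (!r) forces r = false.
Unit clause (!s) forces s = false.
All clauses are satisfied.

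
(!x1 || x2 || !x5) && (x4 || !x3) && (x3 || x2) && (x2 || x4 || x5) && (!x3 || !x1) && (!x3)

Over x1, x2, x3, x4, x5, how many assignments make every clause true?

8

There are 2^5 = 32 truth assignments over (x1, x2, x3, x4, x5).
Split on x1. With x1 = true, the clauses containing x1 are satisfied and !x1 drops from the rest; 4 of the 2^4 = 16 assignments to the other variables satisfy what remains.
With x1 = false, by the same count on the reduced clause set, 4 assignments work.
(One model: x1=F, x2=T, x3=F, x4=F, x5=F.)
Total: 4 + 4 = 8.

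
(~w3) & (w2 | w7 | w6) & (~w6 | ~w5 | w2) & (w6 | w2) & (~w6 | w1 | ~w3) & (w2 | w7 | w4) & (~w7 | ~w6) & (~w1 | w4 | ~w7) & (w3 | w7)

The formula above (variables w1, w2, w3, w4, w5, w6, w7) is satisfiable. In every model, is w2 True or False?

Suppose w2 = 0.
The clause (~w3) is unit, so w3 = 0.
The clause (w6) is unit, so w6 = 1.
The clause (~w5) is unit, so w5 = 0.
The clause (~w7) is unit, so w7 = 0.
That conflicts with the unit clause (w7).
So every satisfying assignment has w2 = True.

True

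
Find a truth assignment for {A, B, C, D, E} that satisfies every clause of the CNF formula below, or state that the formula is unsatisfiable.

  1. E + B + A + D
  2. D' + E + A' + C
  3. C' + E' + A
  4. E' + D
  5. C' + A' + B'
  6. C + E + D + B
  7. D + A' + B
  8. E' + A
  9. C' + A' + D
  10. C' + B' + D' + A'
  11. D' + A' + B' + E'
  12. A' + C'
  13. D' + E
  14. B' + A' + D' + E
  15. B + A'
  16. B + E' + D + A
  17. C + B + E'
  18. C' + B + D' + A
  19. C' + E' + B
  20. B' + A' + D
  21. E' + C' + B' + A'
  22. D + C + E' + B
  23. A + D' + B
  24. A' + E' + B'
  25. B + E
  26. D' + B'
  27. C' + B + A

A=0, B=1, C=1, D=0, E=0

Suppose E = 0.
The clause (D') is unit, so D = 0.
The clause (B) is unit, so B = 1.
The clause (A') is unit, so A = 0.
Every clause is now satisfied; C is unconstrained.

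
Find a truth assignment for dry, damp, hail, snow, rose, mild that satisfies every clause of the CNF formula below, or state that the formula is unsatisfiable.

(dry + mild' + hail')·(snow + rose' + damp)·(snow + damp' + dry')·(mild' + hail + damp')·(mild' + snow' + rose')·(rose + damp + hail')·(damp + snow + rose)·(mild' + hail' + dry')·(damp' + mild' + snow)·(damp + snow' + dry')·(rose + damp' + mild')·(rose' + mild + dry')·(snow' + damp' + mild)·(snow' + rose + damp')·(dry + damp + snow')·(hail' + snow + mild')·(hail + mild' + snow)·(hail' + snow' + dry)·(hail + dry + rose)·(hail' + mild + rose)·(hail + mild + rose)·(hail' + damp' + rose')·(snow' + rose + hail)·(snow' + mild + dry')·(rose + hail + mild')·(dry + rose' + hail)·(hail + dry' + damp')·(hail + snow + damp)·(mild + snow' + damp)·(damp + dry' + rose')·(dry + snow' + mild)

Branch on dry: set dry = 1.
Branch on snow: set snow = 1.
From the singleton clause (damp), damp = 1.
From the singleton clause (mild), mild = 1.
From the singleton clause (hail), hail = 1.
But (hail') is also a unit clause — contradiction.
Backtrack on snow: now try snow = 0.
From the singleton clause (damp'), damp = 0.
From the singleton clause (rose'), rose = 0.
But (rose) is also a unit clause — contradiction.
Both values of snow lead to a conflict.
Backtrack on dry: now try dry = 0.
Branch on mild: set mild = 0.
From the singleton clause (snow'), snow = 0.
Branch on rose: set rose = 0.
From the singleton clause (damp), damp = 1.
From the singleton clause (hail), hail = 1.
But (hail') is also a unit clause — contradiction.
Backtrack on rose: now try rose = 1.
From the singleton clause (damp), damp = 1.
From the singleton clause (hail'), hail = 0.
But (hail) is also a unit clause — contradiction.
Both values of rose lead to a conflict.
Backtrack on mild: now try mild = 1.
From the singleton clause (hail'), hail = 0.
From the singleton clause (damp'), damp = 0.
From the singleton clause (snow'), snow = 0.
But (snow) is also a unit clause — contradiction.
Both values of mild lead to a conflict.
Both values of dry lead to a conflict.

UNSATISFIABLE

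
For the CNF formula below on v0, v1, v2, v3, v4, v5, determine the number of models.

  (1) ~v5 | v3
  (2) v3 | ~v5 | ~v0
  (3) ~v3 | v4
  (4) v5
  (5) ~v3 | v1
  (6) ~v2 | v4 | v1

There are 2^6 = 64 truth assignments over (v0, v1, v2, v3, v4, v5).
Split on v3. With v3 = 1, the clauses containing v3 are satisfied and ~v3 drops from the rest; 4 of the 2^5 = 32 assignments to the other variables satisfy what remains.
With v3 = 0, by the same count on the reduced clause set, 0 assignments work.
Total: 4 + 0 = 4.

4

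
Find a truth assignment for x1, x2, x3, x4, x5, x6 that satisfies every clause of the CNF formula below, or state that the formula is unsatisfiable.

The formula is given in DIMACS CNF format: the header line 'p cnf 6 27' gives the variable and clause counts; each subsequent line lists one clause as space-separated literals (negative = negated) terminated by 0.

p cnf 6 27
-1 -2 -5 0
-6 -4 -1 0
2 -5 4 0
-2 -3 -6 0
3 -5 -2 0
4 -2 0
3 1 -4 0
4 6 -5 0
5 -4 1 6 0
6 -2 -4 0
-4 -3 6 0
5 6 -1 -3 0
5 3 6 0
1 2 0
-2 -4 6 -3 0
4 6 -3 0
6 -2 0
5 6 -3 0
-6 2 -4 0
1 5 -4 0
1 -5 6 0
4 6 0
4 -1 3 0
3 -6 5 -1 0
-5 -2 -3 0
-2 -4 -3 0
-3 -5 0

Branch on x4: set x4 = False.
(¬x2) alone gives x2 = False.
(¬x5) alone gives x5 = False.
(x1) alone gives x1 = True.
(x6) alone gives x6 = True.
(x3) alone gives x3 = True.
All clauses are satisfied.

x1 ↦ True, x2 ↦ False, x3 ↦ True, x4 ↦ False, x5 ↦ False, x6 ↦ True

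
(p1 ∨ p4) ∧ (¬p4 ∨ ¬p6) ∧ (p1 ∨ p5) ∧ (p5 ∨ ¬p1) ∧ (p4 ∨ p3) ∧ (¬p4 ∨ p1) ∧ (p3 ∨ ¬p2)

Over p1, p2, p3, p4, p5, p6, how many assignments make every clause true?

There are 2^6 = 64 truth assignments over (p1, p2, p3, p4, p5, p6).
Split on p3. With p3 = True, the clauses containing p3 are satisfied and ¬p3 drops from the rest; 6 of the 2^5 = 32 assignments to the other variables satisfy what remains.
With p3 = False, by the same count on the reduced clause set, 1 assignment works.
Total: 6 + 1 = 7.

7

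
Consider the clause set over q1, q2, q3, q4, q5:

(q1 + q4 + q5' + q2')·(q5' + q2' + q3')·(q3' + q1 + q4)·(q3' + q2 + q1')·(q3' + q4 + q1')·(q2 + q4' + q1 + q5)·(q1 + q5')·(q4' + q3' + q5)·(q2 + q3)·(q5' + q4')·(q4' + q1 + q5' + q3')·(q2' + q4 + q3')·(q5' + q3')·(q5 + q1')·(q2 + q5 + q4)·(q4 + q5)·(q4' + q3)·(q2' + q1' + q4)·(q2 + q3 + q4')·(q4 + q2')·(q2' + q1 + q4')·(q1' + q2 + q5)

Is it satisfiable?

Case q1 = 1:
Unit clause (q5) forces q5 = 1.
Unit clause (q4') forces q4 = 0.
Unit clause (q3') forces q3 = 0.
Unit clause (q2) forces q2 = 1.
Now (q2') is unsatisfied and unit — conflict.
That branch fails; take q1 = 0 instead.
Unit clause (q5') forces q5 = 0.
Unit clause (q4) forces q4 = 1.
Unit clause (q2) forces q2 = 1.
Now (q2') is unsatisfied and unit — conflict.
Both values of q1 lead to a conflict.
No assignment satisfies every clause.

Unsatisfiable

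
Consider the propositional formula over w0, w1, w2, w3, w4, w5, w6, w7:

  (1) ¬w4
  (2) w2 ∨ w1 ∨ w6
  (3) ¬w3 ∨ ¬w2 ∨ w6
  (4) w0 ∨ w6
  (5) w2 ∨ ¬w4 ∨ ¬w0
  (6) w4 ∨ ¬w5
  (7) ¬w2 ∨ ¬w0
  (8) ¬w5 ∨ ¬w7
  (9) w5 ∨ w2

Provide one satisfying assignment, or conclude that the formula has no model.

w0 ↦ False,  w1 ↦ True,  w2 ↦ True,  w3 ↦ False,  w4 ↦ False,  w5 ↦ False,  w6 ↦ True,  w7 ↦ True

(¬w4) alone gives w4 = False.
(¬w5) alone gives w5 = False.
(w2) alone gives w2 = True.
(¬w0) alone gives w0 = False.
(w6) alone gives w6 = True.
No clause remains; w1, w3, w7 are free.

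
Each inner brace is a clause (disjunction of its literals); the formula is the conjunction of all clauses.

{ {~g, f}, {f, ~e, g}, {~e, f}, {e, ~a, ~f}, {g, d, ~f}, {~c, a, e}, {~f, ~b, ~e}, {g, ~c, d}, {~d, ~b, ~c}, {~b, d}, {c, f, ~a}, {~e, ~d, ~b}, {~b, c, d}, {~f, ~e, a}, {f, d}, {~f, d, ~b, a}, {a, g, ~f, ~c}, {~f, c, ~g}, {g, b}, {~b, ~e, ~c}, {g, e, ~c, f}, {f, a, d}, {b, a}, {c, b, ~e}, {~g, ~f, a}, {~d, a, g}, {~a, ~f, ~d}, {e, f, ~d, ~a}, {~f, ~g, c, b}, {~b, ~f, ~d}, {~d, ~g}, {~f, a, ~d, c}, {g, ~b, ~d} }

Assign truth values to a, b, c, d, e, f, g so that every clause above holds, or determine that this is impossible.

a=1, b=0, c=1, d=0, e=1, f=1, g=1

Try g = 1.
From the singleton clause (f), f = 1.
From the singleton clause (c), c = 1.
From the singleton clause (a), a = 1.
From the singleton clause (e), e = 1.
From the singleton clause (~b), b = 0.
From the singleton clause (~d), d = 0.
All clauses are satisfied.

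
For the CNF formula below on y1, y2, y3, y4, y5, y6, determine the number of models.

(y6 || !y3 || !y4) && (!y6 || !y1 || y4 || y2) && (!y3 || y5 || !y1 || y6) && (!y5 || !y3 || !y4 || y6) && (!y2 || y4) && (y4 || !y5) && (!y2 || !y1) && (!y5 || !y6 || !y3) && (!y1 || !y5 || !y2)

There are 2^6 = 64 truth assignments over (y1, y2, y3, y4, y5, y6).
Split on y4. With y4 = true, the clauses containing y4 are satisfied and !y4 drops from the rest; 15 of the 2^5 = 32 assignments to the other variables satisfy what remains.
With y4 = false, by the same count on the reduced clause set, 5 assignments work.
(One model: y1=F, y2=F, y3=F, y4=F, y5=F, y6=F.)
Total: 15 + 5 = 20.

20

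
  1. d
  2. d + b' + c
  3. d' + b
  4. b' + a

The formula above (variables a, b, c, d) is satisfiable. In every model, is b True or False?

True

Suppose b = 0.
Unit clause (d) forces d = 1.
But (d') is also a unit clause — contradiction.
So every satisfying assignment has b = True.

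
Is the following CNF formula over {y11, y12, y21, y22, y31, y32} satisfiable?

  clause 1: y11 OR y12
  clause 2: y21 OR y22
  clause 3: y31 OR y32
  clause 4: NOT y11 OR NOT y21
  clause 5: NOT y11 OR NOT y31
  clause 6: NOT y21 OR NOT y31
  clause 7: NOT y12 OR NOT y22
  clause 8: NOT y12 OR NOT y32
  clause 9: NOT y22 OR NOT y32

Unsatisfiable

Try y11 = true.
(NOT y21) alone gives y21 = false.
(y22) alone gives y22 = true.
(NOT y31) alone gives y31 = false.
(y32) alone gives y32 = true.
Now (NOT y32) is unsatisfied and unit — conflict.
So y11 must be the other value — set y11 = false.
(y12) alone gives y12 = true.
(NOT y22) alone gives y22 = false.
(y21) alone gives y21 = true.
(NOT y31) alone gives y31 = false.
(y32) alone gives y32 = true.
Now (NOT y32) is unsatisfied and unit — conflict.
Either choice for y11 ends in contradiction.
No assignment satisfies every clause.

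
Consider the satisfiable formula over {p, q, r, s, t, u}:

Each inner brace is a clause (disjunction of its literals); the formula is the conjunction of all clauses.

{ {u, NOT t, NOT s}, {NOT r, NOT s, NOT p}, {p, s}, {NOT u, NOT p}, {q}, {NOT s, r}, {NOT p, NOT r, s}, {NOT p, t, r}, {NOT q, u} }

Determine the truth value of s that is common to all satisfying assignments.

True

Suppose s = false.
Unit clause (p) forces p = true.
Unit clause (NOT u) forces u = false.
Unit clause (q) forces q = true.
Now (NOT q) is unsatisfied and unit — conflict.
So every satisfying assignment has s = True.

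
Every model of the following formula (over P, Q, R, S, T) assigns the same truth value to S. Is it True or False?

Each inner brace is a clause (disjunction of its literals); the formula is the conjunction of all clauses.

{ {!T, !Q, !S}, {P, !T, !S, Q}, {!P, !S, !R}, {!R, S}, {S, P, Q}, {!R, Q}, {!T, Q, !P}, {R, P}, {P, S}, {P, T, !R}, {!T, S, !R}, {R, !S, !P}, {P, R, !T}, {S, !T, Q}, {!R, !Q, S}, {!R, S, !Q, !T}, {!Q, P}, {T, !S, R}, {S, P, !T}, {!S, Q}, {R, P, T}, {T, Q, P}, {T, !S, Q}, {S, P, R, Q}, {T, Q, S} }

False

Suppose S = true.
The clause (Q) is unit, so Q = true.
The clause (!T) is unit, so T = false.
The clause (P) is unit, so P = true.
The clause (!R) is unit, so R = false.
Now (R) is unsatisfied and unit — conflict.
So every satisfying assignment has S = False.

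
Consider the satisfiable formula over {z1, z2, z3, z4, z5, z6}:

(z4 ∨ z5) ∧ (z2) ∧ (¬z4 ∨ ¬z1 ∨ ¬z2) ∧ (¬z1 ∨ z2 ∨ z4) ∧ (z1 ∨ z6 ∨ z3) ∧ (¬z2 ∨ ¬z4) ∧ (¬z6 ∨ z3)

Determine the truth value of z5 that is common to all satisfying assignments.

True

Suppose z5 = False.
The clause (z4) is unit, so z4 = True.
The clause (z2) is unit, so z2 = True.
That conflicts with the unit clause (¬z2).
So every satisfying assignment has z5 = True.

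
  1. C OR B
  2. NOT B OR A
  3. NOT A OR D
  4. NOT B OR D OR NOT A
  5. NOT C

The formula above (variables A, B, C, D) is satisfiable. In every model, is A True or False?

Suppose A = false.
From the singleton clause (NOT B), B = false.
From the singleton clause (C), C = true.
But (NOT C) is also a unit clause — contradiction.
So every satisfying assignment has A = True.

True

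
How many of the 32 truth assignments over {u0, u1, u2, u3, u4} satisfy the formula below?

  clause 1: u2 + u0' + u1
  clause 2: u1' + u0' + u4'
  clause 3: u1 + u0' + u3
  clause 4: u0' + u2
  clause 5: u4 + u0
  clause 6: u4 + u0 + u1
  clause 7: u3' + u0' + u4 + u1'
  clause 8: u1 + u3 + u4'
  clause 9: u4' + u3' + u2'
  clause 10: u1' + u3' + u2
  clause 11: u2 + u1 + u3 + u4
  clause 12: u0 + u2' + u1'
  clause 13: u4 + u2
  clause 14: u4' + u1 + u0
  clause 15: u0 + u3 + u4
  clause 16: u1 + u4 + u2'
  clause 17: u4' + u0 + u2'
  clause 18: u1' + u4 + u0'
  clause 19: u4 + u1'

There are 2^5 = 32 truth assignments over (u0, u1, u2, u3, u4).
Split on u4. With u4 = 1, the clauses containing u4 are satisfied and u4' drops from the rest; 1 of the 2^4 = 16 assignments to the other variables satisfy what remains.
With u4 = 0, by the same count on the reduced clause set, 0 assignments work.
Total: 1 + 0 = 1.

1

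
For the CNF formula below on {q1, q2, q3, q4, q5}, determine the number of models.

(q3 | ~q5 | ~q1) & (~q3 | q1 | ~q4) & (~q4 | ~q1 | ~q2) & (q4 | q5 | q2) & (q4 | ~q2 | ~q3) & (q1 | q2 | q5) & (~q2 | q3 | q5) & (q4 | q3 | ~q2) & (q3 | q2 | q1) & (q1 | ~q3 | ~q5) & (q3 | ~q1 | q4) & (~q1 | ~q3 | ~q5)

There are 2^5 = 32 truth assignments over (q1, q2, q3, q4, q5).
Split on q4. With q4 = 1, the clauses containing q4 are satisfied and ~q4 drops from the rest; 3 of the 2^4 = 16 assignments to the other variables satisfy what remains.
With q4 = 0, by the same count on the reduced clause set, 0 assignments work.
Total: 3 + 0 = 3.

3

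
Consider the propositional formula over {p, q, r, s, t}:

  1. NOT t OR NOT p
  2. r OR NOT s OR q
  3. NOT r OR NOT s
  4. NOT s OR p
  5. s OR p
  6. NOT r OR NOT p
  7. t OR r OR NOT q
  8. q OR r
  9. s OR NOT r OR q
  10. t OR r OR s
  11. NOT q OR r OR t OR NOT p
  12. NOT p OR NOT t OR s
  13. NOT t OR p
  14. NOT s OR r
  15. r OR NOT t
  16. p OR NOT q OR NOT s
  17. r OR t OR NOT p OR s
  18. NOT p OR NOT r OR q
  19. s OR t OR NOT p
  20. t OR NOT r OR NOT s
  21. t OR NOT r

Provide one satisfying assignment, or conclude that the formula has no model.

Case t = false:
From the singleton clause (NOT r), r = false.
From the singleton clause (NOT q), q = false.
Now (q) is unsatisfied and unit — conflict.
That branch fails; take t = true instead.
From the singleton clause (NOT p), p = false.
Now (p) is unsatisfied and unit — conflict.
Either choice for t ends in contradiction.

UNSATISFIABLE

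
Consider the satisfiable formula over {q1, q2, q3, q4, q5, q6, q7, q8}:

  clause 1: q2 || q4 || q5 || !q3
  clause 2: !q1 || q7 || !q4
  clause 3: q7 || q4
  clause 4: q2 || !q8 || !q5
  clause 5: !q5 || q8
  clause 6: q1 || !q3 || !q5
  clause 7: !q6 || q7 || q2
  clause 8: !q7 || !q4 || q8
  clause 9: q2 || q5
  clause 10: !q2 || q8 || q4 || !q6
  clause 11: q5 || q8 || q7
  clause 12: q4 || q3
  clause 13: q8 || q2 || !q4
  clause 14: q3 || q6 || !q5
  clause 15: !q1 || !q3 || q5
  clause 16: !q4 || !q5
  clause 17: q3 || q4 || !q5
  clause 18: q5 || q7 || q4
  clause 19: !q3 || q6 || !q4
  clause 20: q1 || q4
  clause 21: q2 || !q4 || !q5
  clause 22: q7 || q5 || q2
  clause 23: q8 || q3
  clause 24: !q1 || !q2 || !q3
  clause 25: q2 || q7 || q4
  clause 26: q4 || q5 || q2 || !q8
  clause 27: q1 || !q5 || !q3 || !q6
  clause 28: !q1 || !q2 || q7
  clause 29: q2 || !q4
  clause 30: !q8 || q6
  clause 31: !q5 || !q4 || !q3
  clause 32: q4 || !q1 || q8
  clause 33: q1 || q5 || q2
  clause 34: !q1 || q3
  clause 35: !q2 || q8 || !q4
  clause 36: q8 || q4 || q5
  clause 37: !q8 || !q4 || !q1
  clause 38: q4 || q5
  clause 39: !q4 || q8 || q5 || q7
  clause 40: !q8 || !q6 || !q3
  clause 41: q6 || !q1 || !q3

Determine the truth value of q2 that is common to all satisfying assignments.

Suppose q2 = false.
(q5) alone gives q5 = true.
(!q8) alone gives q8 = false.
But (q8) is also a unit clause — contradiction.
So every satisfying assignment has q2 = True.

True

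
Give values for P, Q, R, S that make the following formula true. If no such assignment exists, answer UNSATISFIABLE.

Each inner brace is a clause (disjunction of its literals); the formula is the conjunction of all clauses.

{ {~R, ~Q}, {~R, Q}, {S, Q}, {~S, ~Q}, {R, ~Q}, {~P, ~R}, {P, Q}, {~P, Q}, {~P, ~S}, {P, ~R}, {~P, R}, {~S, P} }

Try R = 0.
From the singleton clause (~Q), Q = 0.
From the singleton clause (S), S = 1.
From the singleton clause (P), P = 1.
But (~P) is also a unit clause — contradiction.
So R must be the other value — set R = 1.
From the singleton clause (~Q), Q = 0.
But (Q) is also a unit clause — contradiction.
Neither R = 1 nor R = 0 works.

UNSATISFIABLE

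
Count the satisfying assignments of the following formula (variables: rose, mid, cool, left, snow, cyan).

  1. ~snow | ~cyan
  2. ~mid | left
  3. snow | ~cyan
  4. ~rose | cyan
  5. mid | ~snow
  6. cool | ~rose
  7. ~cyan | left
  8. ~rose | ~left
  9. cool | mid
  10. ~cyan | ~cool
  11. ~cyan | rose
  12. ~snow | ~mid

There are 2^6 = 64 truth assignments over (rose, mid, cool, left, snow, cyan).
Split on cyan. With cyan = 1, the clauses containing cyan are satisfied and ~cyan drops from the rest; 0 of the 2^5 = 32 assignments to the other variables satisfy what remains.
With cyan = 0, by the same count on the reduced clause set, 4 assignments work.
(One model: rose=F, mid=F, cool=T, left=F, snow=F, cyan=F.)
Total: 0 + 4 = 4.

4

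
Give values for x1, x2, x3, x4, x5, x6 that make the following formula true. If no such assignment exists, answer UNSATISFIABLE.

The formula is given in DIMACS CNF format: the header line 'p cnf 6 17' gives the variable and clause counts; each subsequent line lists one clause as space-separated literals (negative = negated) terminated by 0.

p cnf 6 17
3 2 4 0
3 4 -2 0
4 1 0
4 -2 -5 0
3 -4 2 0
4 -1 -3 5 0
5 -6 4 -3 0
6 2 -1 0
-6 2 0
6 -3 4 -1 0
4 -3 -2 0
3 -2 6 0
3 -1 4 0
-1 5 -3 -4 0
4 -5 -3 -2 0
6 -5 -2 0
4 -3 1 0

x1 ↦ False, x2 ↦ True, x3 ↦ False, x4 ↦ True, x5 ↦ True, x6 ↦ True

Case x4 = True:
Case x3 = False:
The clause (x2) is unit, so x2 = True.
The clause (x6) is unit, so x6 = True.
Every clause is now satisfied; x1, x5 are unconstrained.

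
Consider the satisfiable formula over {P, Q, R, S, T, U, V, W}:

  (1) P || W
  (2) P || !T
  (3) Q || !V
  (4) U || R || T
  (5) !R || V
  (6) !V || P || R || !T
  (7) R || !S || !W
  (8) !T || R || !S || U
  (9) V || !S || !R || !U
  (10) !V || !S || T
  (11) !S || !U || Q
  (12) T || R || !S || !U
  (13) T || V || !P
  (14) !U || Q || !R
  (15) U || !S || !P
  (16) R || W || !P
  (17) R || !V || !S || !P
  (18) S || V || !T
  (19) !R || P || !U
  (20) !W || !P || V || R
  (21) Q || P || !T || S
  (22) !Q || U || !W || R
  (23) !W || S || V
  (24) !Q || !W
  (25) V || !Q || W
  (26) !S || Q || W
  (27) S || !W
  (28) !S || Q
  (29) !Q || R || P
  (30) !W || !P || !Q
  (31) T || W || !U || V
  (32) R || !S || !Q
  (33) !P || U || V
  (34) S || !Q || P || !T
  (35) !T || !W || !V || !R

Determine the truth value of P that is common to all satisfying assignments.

Suppose P = false.
The clause (W) is unit, so W = true.
The clause (!T) is unit, so T = false.
The clause (!Q) is unit, so Q = false.
The clause (!V) is unit, so V = false.
The clause (!R) is unit, so R = false.
The clause (U) is unit, so U = true.
The clause (!S) is unit, so S = false.
Now (S) is unsatisfied and unit — conflict.
So every satisfying assignment has P = True.

True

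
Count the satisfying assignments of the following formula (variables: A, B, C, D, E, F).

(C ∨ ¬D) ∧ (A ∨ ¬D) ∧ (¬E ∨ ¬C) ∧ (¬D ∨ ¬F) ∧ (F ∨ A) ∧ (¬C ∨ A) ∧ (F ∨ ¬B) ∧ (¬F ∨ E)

There are 2^6 = 64 truth assignments over (A, B, C, D, E, F).
Split on E. With E = True, the clauses containing E are satisfied and ¬E drops from the rest; 5 of the 2^5 = 32 assignments to the other variables satisfy what remains.
With E = False, by the same count on the reduced clause set, 3 assignments work.
Total: 5 + 3 = 8.

8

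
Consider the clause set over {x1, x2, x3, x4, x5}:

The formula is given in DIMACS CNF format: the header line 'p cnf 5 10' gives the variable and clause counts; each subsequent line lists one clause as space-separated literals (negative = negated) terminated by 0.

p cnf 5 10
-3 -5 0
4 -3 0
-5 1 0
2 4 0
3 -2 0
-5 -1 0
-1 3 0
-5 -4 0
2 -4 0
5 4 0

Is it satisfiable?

Yes

Branch on x3: set x3 = True.
From the singleton clause (¬x5), x5 = False.
From the singleton clause (x4), x4 = True.
From the singleton clause (x2), x2 = True.
Every clause is now satisfied; x1 is unconstrained.
A satisfying assignment: x1: False; x2: True; x3: True; x4: True; x5: False.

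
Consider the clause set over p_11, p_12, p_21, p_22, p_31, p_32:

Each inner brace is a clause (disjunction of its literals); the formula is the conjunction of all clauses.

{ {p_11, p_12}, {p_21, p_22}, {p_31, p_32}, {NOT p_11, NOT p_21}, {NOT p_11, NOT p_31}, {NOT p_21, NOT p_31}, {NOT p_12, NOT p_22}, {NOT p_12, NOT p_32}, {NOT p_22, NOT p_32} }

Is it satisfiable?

No

Case p_11 = true:
(NOT p_21) alone gives p_21 = false.
(p_22) alone gives p_22 = true.
(NOT p_31) alone gives p_31 = false.
(p_32) alone gives p_32 = true.
Now (NOT p_32) is unsatisfied and unit — conflict.
Backtrack on p_11: now try p_11 = false.
(p_12) alone gives p_12 = true.
(NOT p_22) alone gives p_22 = false.
(p_21) alone gives p_21 = true.
(NOT p_31) alone gives p_31 = false.
(p_32) alone gives p_32 = true.
Now (NOT p_32) is unsatisfied and unit — conflict.
Both values of p_11 lead to a conflict.
No assignment satisfies every clause.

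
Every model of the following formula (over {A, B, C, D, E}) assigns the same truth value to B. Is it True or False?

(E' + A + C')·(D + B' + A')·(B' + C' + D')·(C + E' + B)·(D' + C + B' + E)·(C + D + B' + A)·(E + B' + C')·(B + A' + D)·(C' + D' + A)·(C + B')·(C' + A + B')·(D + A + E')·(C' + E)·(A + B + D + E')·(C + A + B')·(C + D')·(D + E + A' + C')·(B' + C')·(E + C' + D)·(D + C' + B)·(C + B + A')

False

Suppose B = 1.
From the singleton clause (C), C = 1.
Now (C') is unsatisfied and unit — conflict.
So every satisfying assignment has B = False.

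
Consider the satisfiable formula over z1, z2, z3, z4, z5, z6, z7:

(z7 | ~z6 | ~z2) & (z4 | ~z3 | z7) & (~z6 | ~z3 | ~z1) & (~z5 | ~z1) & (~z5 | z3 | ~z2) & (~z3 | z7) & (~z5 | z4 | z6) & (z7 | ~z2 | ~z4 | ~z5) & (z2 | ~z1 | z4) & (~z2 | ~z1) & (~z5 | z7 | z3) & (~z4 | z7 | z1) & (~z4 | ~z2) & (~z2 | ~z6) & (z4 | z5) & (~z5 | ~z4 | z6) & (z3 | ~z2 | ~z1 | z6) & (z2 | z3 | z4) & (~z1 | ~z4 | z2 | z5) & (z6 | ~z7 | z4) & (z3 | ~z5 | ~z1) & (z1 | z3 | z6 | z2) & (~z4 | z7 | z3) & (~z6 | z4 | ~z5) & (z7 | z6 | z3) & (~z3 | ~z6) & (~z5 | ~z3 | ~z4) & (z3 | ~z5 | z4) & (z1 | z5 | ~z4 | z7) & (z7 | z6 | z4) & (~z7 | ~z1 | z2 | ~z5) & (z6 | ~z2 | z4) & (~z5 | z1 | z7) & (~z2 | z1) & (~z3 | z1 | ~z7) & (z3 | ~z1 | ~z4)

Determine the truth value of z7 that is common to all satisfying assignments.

Suppose z7 = 0.
Unit clause (~z3) forces z3 = 0.
Unit clause (~z5) forces z5 = 0.
Unit clause (z4) forces z4 = 1.
But (~z4) is also a unit clause — contradiction.
So every satisfying assignment has z7 = True.

True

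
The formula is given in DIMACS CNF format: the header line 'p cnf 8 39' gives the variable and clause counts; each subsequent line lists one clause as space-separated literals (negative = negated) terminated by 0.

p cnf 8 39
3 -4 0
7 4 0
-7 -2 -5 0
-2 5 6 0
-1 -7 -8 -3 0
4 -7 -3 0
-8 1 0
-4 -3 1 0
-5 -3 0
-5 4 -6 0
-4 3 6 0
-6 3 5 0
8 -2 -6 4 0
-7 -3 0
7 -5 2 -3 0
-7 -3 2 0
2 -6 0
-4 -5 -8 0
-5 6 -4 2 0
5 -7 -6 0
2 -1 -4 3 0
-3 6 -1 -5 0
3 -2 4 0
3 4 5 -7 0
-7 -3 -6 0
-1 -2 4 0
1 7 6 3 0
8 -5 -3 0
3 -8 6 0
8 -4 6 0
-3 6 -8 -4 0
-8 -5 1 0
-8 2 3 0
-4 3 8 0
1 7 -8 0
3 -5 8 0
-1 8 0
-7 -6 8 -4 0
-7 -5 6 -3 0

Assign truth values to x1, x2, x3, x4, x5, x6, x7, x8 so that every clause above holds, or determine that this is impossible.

x1=True,  x2=True,  x3=True,  x4=True,  x5=False,  x6=True,  x7=False,  x8=True

Suppose x3 = True.
From the singleton clause (¬x5), x5 = False.
From the singleton clause (¬x7), x7 = False.
From the singleton clause (x4), x4 = True.
From the singleton clause (x1), x1 = True.
From the singleton clause (x8), x8 = True.
From the singleton clause (x6), x6 = True.
From the singleton clause (x2), x2 = True.
This assignment satisfies each clause.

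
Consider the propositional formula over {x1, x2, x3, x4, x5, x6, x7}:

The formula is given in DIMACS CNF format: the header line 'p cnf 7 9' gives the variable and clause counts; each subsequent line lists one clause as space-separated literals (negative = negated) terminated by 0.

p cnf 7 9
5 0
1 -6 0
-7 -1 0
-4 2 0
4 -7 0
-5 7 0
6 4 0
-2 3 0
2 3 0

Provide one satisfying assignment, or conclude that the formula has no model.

x1: False; x2: True; x3: True; x4: True; x5: True; x6: False; x7: True

The clause (x5) is unit, so x5 = True.
The clause (x7) is unit, so x7 = True.
The clause (¬x1) is unit, so x1 = False.
The clause (¬x6) is unit, so x6 = False.
The clause (x4) is unit, so x4 = True.
The clause (x2) is unit, so x2 = True.
The clause (x3) is unit, so x3 = True.
This assignment satisfies each clause.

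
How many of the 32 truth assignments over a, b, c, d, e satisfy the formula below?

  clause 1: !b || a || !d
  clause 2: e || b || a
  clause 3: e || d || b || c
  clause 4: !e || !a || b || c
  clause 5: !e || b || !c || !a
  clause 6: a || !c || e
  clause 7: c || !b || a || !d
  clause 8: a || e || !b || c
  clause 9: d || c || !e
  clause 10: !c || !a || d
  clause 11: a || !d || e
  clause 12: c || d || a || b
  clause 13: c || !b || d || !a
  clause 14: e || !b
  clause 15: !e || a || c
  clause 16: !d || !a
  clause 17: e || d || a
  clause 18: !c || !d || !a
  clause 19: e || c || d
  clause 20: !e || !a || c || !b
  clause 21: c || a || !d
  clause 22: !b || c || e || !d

There are 2^5 = 32 truth assignments over (a, b, c, d, e).
Split on c. With c = true, the clauses containing c are satisfied and !c drops from the rest; 3 of the 2^4 = 16 assignments to the other variables satisfy what remains.
With c = false, by the same count on the reduced clause set, 0 assignments work.
Total: 3 + 0 = 3.

3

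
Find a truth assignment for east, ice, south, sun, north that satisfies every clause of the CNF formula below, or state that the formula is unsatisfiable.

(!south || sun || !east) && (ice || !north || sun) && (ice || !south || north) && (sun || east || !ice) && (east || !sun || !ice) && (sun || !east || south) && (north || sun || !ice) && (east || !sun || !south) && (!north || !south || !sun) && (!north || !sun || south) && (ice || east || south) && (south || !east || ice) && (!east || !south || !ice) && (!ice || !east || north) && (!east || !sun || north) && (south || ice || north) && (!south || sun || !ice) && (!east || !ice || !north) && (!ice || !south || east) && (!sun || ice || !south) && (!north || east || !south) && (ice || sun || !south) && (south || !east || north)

UNSATISFIABLE

Suppose south = false.
Suppose sun = true.
The clause (!north) is unit, so north = false.
The clause (!east) is unit, so east = false.
The clause (!ice) is unit, so ice = false.
That conflicts with the unit clause (ice).
Backtrack on sun: now try sun = false.
The clause (!east) is unit, so east = false.
The clause (!ice) is unit, so ice = false.
That conflicts with the unit clause (ice).
Both values of sun lead to a conflict.
Backtrack on south: now try south = true.
Suppose sun = true.
The clause (east) is unit, so east = true.
The clause (!north) is unit, so north = false.
That conflicts with the unit clause (north).
Backtrack on sun: now try sun = false.
The clause (!east) is unit, so east = false.
The clause (!ice) is unit, so ice = false.
That conflicts with the unit clause (ice).
Both values of sun lead to a conflict.
Both values of south lead to a conflict.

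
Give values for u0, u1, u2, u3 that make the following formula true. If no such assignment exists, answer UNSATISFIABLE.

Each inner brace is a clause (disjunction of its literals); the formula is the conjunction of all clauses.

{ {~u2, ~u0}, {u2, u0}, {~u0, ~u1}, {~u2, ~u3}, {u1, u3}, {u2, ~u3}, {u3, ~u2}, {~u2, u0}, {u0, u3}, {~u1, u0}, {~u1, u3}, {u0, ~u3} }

Branch on u2: set u2 = 0.
The clause (u0) is unit, so u0 = 1.
The clause (~u1) is unit, so u1 = 0.
The clause (u3) is unit, so u3 = 1.
That conflicts with the unit clause (~u3).
That branch fails; take u2 = 1 instead.
The clause (~u0) is unit, so u0 = 0.
That conflicts with the unit clause (u0).
Either choice for u2 ends in contradiction.

UNSATISFIABLE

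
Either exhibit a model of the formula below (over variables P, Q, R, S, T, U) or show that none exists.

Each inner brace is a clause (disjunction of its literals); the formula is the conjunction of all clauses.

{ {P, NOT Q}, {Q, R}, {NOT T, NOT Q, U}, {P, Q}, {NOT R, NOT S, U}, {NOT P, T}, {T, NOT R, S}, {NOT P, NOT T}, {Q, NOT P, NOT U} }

Suppose P = true.
From the singleton clause (T), T = true.
Now (NOT T) is unsatisfied and unit — conflict.
Undo P and try P = false.
From the singleton clause (NOT Q), Q = false.
Now (Q) is unsatisfied and unit — conflict.
Either choice for P ends in contradiction.

UNSATISFIABLE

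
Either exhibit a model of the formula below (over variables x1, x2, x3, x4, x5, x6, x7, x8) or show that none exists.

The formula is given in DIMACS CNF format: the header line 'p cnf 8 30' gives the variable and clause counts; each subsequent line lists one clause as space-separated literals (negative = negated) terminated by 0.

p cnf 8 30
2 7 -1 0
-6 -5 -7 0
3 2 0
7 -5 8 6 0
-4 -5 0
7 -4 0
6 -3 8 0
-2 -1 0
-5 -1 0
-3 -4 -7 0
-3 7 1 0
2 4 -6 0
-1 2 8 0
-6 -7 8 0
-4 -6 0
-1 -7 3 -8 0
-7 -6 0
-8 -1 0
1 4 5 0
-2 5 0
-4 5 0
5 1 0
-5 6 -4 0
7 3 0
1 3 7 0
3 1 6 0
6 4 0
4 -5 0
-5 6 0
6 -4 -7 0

Branch on x3: set x3 = True.
Branch on x4: set x4 = False.
(x6) alone gives x6 = True.
(x2) alone gives x2 = True.
(¬x1) alone gives x1 = False.
(x7) alone gives x7 = True.
But (¬x7) is also a unit clause — contradiction.
So x4 must be the other value — set x4 = True.
(¬x5) alone gives x5 = False.
But (x5) is also a unit clause — contradiction.
Both values of x4 lead to a conflict.
So x3 must be the other value — set x3 = False.
(x2) alone gives x2 = True.
(¬x1) alone gives x1 = False.
(x5) alone gives x5 = True.
(¬x4) alone gives x4 = False.
But (x4) is also a unit clause — contradiction.
Both values of x3 lead to a conflict.

UNSATISFIABLE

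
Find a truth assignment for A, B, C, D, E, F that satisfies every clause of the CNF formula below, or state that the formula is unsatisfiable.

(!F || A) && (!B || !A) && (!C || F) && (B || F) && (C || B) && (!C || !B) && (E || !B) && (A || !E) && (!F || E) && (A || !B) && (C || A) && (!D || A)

Case F = true:
Unit clause (A) forces A = true.
Unit clause (!B) forces B = false.
Unit clause (C) forces C = true.
Unit clause (E) forces E = true.
Every clause is now satisfied; D is unconstrained.

A=true,  B=false,  C=true,  D=false,  E=true,  F=true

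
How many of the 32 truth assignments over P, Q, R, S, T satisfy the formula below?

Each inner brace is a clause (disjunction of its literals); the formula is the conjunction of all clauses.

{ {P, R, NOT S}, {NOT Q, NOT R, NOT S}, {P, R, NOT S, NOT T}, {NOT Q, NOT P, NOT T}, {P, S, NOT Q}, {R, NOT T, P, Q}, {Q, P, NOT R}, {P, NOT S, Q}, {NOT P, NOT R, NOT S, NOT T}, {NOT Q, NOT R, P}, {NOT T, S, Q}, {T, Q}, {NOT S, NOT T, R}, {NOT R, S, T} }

There are 2^5 = 32 truth assignments over (P, Q, R, S, T).
Split on S. With S = true, the clauses containing S are satisfied and NOT S drops from the rest; 1 of the 2^4 = 16 assignments to the other variables satisfy what remains.
With S = false, by the same count on the reduced clause set, 1 assignment works.
Total: 1 + 1 = 2.

2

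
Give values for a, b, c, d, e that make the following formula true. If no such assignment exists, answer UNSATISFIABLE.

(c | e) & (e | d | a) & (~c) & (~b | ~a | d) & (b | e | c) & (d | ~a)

a ↦ 1; b ↦ 1; c ↦ 0; d ↦ 1; e ↦ 1

From the singleton clause (~c), c = 0.
From the singleton clause (e), e = 1.
Case d = 1:
No clause remains; a, b are free.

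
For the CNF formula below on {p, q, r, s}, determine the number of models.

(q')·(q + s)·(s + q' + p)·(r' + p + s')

There are 2^4 = 16 truth assignments over (p, q, r, s).
Check each against the 4 clauses (columns in the order p, q, r, s):
  F F F F  ✗ fails (q + s)
  F F F T  ✓ satisfies all
  F F T F  ✗ fails (q + s)
  F F T T  ✗ fails (r' + p + s')
  F T F F  ✗ fails (q')
  F T F T  ✗ fails (q')
  F T T F  ✗ fails (q')
  F T T T  ✗ fails (q')
  T F F F  ✗ fails (q + s)
  T F F T  ✓ satisfies all
  T F T F  ✗ fails (q + s)
  T F T T  ✓ satisfies all
  T T F F  ✗ fails (q')
  T T F T  ✗ fails (q')
  T T T F  ✗ fails (q')
  T T T T  ✗ fails (q')
3 of the 16 rows are models.

3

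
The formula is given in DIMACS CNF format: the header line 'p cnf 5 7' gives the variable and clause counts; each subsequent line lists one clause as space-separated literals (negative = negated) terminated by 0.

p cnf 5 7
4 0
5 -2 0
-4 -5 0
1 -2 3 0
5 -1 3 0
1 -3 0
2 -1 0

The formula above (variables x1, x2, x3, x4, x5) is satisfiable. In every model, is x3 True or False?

False

Suppose x3 = True.
Unit clause (x4) forces x4 = True.
Unit clause (¬x5) forces x5 = False.
Unit clause (¬x2) forces x2 = False.
Unit clause (x1) forces x1 = True.
Now (¬x1) is unsatisfied and unit — conflict.
So every satisfying assignment has x3 = False.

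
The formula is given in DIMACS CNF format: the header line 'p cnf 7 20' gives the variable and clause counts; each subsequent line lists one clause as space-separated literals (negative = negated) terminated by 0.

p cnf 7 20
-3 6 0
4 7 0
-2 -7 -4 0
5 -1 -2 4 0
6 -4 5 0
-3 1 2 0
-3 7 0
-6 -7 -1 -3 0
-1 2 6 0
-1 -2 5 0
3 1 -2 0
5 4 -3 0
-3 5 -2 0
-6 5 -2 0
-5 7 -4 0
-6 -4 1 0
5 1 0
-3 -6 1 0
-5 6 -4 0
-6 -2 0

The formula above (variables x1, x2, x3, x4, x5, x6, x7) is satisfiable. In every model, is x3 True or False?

Suppose x3 = True.
The clause (x6) is unit, so x6 = True.
The clause (x7) is unit, so x7 = True.
The clause (¬x1) is unit, so x1 = False.
That conflicts with the unit clause (x1).
So every satisfying assignment has x3 = False.

False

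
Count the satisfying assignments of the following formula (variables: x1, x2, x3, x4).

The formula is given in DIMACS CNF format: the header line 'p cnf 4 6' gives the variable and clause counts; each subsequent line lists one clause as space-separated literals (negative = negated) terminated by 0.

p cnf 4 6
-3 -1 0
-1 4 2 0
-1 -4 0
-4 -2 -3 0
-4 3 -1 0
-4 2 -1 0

There are 2^4 = 16 truth assignments over (x1, x2, x3, x4).
Check each against the 6 clauses (columns in the order x1, x2, x3, x4):
  F F F F  ✓ satisfies all
  F F F T  ✓ satisfies all
  F F T F  ✓ satisfies all
  F F T T  ✓ satisfies all
  F T F F  ✓ satisfies all
  F T F T  ✓ satisfies all
  F T T F  ✓ satisfies all
  F T T T  ✗ fails (¬x4 ∨ ¬x2 ∨ ¬x3)
  T F F F  ✗ fails (¬x1 ∨ x4 ∨ x2)
  T F F T  ✗ fails (¬x1 ∨ ¬x4)
  T F T F  ✗ fails (¬x3 ∨ ¬x1)
  T F T T  ✗ fails (¬x3 ∨ ¬x1)
  T T F F  ✓ satisfies all
  T T F T  ✗ fails (¬x1 ∨ ¬x4)
  T T T F  ✗ fails (¬x3 ∨ ¬x1)
  T T T T  ✗ fails (¬x3 ∨ ¬x1)
8 of the 16 rows are models.

8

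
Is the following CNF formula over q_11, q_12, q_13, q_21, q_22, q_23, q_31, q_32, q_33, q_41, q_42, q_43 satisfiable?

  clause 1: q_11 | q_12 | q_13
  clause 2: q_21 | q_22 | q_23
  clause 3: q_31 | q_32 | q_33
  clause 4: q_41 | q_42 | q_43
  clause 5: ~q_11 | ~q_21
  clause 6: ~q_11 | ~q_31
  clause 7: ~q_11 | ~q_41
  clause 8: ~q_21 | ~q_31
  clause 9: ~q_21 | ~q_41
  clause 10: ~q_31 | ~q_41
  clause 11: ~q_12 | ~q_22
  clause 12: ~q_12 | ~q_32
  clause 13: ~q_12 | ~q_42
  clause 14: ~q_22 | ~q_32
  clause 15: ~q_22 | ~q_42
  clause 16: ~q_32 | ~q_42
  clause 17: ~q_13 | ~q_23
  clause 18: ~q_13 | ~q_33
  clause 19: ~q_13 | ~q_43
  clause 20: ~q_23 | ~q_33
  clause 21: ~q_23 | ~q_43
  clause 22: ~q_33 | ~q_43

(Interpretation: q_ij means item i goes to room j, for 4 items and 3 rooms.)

No

Suppose q_11 = 0.
Suppose q_12 = 1.
Unit clause (~q_22) forces q_22 = 0.
Unit clause (~q_32) forces q_32 = 0.
Unit clause (~q_42) forces q_42 = 0.
Suppose q_21 = 1.
Unit clause (~q_31) forces q_31 = 0.
Unit clause (q_33) forces q_33 = 1.
Unit clause (~q_41) forces q_41 = 0.
Unit clause (q_43) forces q_43 = 1.
That conflicts with the unit clause (~q_43).
Undo q_21 and try q_21 = 0.
Unit clause (q_23) forces q_23 = 1.
Unit clause (~q_13) forces q_13 = 0.
Unit clause (~q_33) forces q_33 = 0.
Unit clause (q_31) forces q_31 = 1.
Unit clause (~q_41) forces q_41 = 0.
Unit clause (q_43) forces q_43 = 1.
That conflicts with the unit clause (~q_43).
Either choice for q_21 ends in contradiction.
Undo q_12 and try q_12 = 0.
Unit clause (q_13) forces q_13 = 1.
Unit clause (~q_23) forces q_23 = 0.
Unit clause (~q_33) forces q_33 = 0.
Unit clause (~q_43) forces q_43 = 0.
Suppose q_21 = 1.
Unit clause (~q_31) forces q_31 = 0.
Unit clause (q_32) forces q_32 = 1.
Unit clause (~q_41) forces q_41 = 0.
Unit clause (q_42) forces q_42 = 1.
That conflicts with the unit clause (~q_42).
Undo q_21 and try q_21 = 0.
Unit clause (q_22) forces q_22 = 1.
Unit clause (~q_32) forces q_32 = 0.
Unit clause (q_31) forces q_31 = 1.
Unit clause (~q_41) forces q_41 = 0.
Unit clause (q_42) forces q_42 = 1.
That conflicts with the unit clause (~q_42).
Either choice for q_21 ends in contradiction.
Either choice for q_12 ends in contradiction.
Undo q_11 and try q_11 = 1.
Unit clause (~q_21) forces q_21 = 0.
Unit clause (~q_31) forces q_31 = 0.
Unit clause (~q_41) forces q_41 = 0.
Suppose q_22 = 1.
Unit clause (~q_12) forces q_12 = 0.
Unit clause (~q_32) forces q_32 = 0.
Unit clause (q_33) forces q_33 = 1.
Unit clause (~q_42) forces q_42 = 0.
Unit clause (q_43) forces q_43 = 1.
That conflicts with the unit clause (~q_43).
Undo q_22 and try q_22 = 0.
Unit clause (q_23) forces q_23 = 1.
Unit clause (~q_13) forces q_13 = 0.
Unit clause (~q_33) forces q_33 = 0.
Unit clause (q_32) forces q_32 = 1.
Unit clause (~q_12) forces q_12 = 0.
Unit clause (~q_42) forces q_42 = 0.
Unit clause (q_43) forces q_43 = 1.
That conflicts with the unit clause (~q_43).
Either choice for q_22 ends in contradiction.
Either choice for q_11 ends in contradiction.
No assignment satisfies every clause.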